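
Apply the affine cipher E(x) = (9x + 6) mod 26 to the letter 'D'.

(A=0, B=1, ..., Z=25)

Step 1: Convert 'D' to number: x = 3.
Step 2: E(3) = (9 * 3 + 6) mod 26 = 33 mod 26 = 7.
Step 3: Convert 7 back to letter: H.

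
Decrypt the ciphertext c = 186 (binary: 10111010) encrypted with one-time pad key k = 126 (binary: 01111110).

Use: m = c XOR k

Step 1: XOR ciphertext with key:
  Ciphertext: 10111010
  Key:        01111110
  XOR:        11000100
Step 2: Plaintext = 11000100 = 196 in decimal.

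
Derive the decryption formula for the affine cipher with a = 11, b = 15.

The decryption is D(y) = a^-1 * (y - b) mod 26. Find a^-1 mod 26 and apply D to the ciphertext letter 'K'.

Step 1: Find a^-1, the modular inverse of 11 mod 26.
Step 2: We need 11 * a^-1 = 1 (mod 26).
Step 3: 11 * 19 = 209 = 8 * 26 + 1, so a^-1 = 19.
Step 4: D(y) = 19(y - 15) mod 26.
Step 5: Apply to 'K' (y = 10): D(10) = 19 * (10 - 15) mod 26 = 19 * -5 mod 26 = 9 -> 'J'.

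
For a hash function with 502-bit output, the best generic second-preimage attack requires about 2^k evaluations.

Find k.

Step 1: The hash has a 502-bit output.
Step 2: Second-preimage resistance means: given a specific input x, it should be infeasible to find a different y with h(y) = h(x).
With a 502-bit output, a generic search for a second preimage costs about 2^502 evaluations (each trial matches the fixed target with probability 2^-502).
Step 3: Security level = 502 bits.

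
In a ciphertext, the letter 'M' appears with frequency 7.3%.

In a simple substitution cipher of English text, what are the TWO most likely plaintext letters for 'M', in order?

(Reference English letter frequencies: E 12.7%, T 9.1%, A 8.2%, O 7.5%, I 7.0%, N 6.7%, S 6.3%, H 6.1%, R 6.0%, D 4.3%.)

Step 1: Observed frequency of 'M' is 7.3%.
Step 2: Compute distances to each reference frequency and sort:
  O (7.5%): difference = 0.2% <-- BEST
  I (7.0%): difference = 0.3% <-- RUNNER-UP
  N (6.7%): difference = 0.6%
  A (8.2%): difference = 0.9%
  S (6.3%): difference = 1.0%
Step 3: Most likely is 'O' (7.5%, diff 0.2%); second most likely is 'I' (7.0%, diff 0.3%).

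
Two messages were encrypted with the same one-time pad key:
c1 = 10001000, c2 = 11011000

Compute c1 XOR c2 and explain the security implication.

Step 1: c1 XOR c2 = (m1 XOR k) XOR (m2 XOR k).
Step 2: By XOR associativity/commutativity: = m1 XOR m2 XOR k XOR k = m1 XOR m2.
Step 3: 10001000 XOR 11011000 = 01010000 = 80.
Step 4: The key cancels out! An attacker learns m1 XOR m2 = 80, revealing the relationship between plaintexts.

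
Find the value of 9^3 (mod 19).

Step 1: Compute 9^3 mod 19 step by step, reducing modulo 19 at each step.
  9^1 mod 19 = 9
  9^2 mod 19 = (9 * 9) mod 19 = 5
  9^3 mod 19 = (5 * 9) mod 19 = 7
Step 2: Result = 7.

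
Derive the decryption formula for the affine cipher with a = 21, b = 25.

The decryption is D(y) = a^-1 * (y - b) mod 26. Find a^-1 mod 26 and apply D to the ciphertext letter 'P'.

Step 1: Find a^-1, the modular inverse of 21 mod 26.
Step 2: We need 21 * a^-1 = 1 (mod 26).
Step 3: 21 * 5 = 105 = 4 * 26 + 1, so a^-1 = 5.
Step 4: D(y) = 5(y - 25) mod 26.
Step 5: Apply to 'P' (y = 15): D(15) = 5 * (15 - 25) mod 26 = 5 * -10 mod 26 = 2 -> 'C'.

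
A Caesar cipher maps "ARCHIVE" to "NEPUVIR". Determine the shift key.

Step 1: Compare first letters: A (position 0) -> N (position 13).
Step 2: Shift = (13 - 0) mod 26 = 13.
The shift value is 13.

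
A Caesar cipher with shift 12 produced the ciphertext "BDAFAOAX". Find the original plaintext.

Step 1: Reverse the shift by subtracting 12 from each letter position.
  B (position 1) -> position (1-12) mod 26 = 15 -> P
  D (position 3) -> position (3-12) mod 26 = 17 -> R
  A (position 0) -> position (0-12) mod 26 = 14 -> O
  F (position 5) -> position (5-12) mod 26 = 19 -> T
  A (position 0) -> position (0-12) mod 26 = 14 -> O
  O (position 14) -> position (14-12) mod 26 = 2 -> C
  A (position 0) -> position (0-12) mod 26 = 14 -> O
  X (position 23) -> position (23-12) mod 26 = 11 -> L
Decrypted message: PROTOCOL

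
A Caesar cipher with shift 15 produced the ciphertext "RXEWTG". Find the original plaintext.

Step 1: Reverse the shift by subtracting 15 from each letter position.
  R (position 17) -> position (17-15) mod 26 = 2 -> C
  X (position 23) -> position (23-15) mod 26 = 8 -> I
  E (position 4) -> position (4-15) mod 26 = 15 -> P
  W (position 22) -> position (22-15) mod 26 = 7 -> H
  T (position 19) -> position (19-15) mod 26 = 4 -> E
  G (position 6) -> position (6-15) mod 26 = 17 -> R
Decrypted message: CIPHER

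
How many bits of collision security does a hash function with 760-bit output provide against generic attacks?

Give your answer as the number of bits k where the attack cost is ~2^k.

Step 1: The hash has a 760-bit output.
Step 2: Collision resistance means it should be infeasible to find any x != y with h(x) = h(y).
By the birthday bound, a generic collision search succeeds after about sqrt(2^760) = 2^(760/2) = 2^380 evaluations.
Step 3: Security level = 380 bits.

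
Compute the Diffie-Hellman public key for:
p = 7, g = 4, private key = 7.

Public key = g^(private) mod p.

Step 1: A = g^a mod p = 4^7 mod 7.
  4^1 mod 7 = 4
  4^2 mod 7 = (4 * 4) mod 7 = 2
  4^3 mod 7 = (2 * 4) mod 7 = 1
  4^4 mod 7 = (1 * 4) mod 7 = 4
  4^5 mod 7 = (4 * 4) mod 7 = 2
  4^6 mod 7 = (2 * 4) mod 7 = 1
  4^7 mod 7 = (1 * 4) mod 7 = 4
Result: A = 4.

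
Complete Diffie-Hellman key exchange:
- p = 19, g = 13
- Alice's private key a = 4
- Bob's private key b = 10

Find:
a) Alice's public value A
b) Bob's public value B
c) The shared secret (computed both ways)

Step 1: A = g^a mod p = 13^4 mod 19 = 4.
Step 2: B = g^b mod p = 13^10 mod 19 = 6.
Step 3: Alice computes s = B^a mod p = 6^4 mod 19 = 4.
Step 4: Bob computes s = A^b mod p = 4^10 mod 19 = 4.
Both sides agree: shared secret = 4.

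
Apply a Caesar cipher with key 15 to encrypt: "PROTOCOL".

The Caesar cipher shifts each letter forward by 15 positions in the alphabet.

Step 1: For each letter, shift forward by 15 positions (mod 26).
  P (position 15) -> position (15+15) mod 26 = 4 -> E
  R (position 17) -> position (17+15) mod 26 = 6 -> G
  O (position 14) -> position (14+15) mod 26 = 3 -> D
  T (position 19) -> position (19+15) mod 26 = 8 -> I
  O (position 14) -> position (14+15) mod 26 = 3 -> D
  C (position 2) -> position (2+15) mod 26 = 17 -> R
  O (position 14) -> position (14+15) mod 26 = 3 -> D
  L (position 11) -> position (11+15) mod 26 = 0 -> A
Result: EGDIDRDA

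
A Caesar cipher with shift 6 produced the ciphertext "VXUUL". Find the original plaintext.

Step 1: Reverse the shift by subtracting 6 from each letter position.
  V (position 21) -> position (21-6) mod 26 = 15 -> P
  X (position 23) -> position (23-6) mod 26 = 17 -> R
  U (position 20) -> position (20-6) mod 26 = 14 -> O
  U (position 20) -> position (20-6) mod 26 = 14 -> O
  L (position 11) -> position (11-6) mod 26 = 5 -> F
Decrypted message: PROOF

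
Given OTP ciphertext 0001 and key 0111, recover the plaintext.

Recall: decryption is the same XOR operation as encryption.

Step 1: XOR ciphertext with key:
  Ciphertext: 0001
  Key:        0111
  XOR:        0110
Step 2: Plaintext = 0110 = 6 in decimal.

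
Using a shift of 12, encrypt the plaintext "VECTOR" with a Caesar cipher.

Step 1: For each letter, shift forward by 12 positions (mod 26).
  V (position 21) -> position (21+12) mod 26 = 7 -> H
  E (position 4) -> position (4+12) mod 26 = 16 -> Q
  C (position 2) -> position (2+12) mod 26 = 14 -> O
  T (position 19) -> position (19+12) mod 26 = 5 -> F
  O (position 14) -> position (14+12) mod 26 = 0 -> A
  R (position 17) -> position (17+12) mod 26 = 3 -> D
Result: HQOFAD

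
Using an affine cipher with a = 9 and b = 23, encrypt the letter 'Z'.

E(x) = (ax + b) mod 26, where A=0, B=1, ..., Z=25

Step 1: Convert 'Z' to number: x = 25.
Step 2: E(25) = (9 * 25 + 23) mod 26 = 248 mod 26 = 14.
Step 3: Convert 14 back to letter: O.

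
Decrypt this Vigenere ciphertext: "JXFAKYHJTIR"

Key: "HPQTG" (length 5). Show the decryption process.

Step 1: Key 'HPQTG' has length 5. Extended key: HPQTGHPQTGH
Step 2: Decrypt each position:
  J(9) - H(7) = 2 = C
  X(23) - P(15) = 8 = I
  F(5) - Q(16) = 15 = P
  A(0) - T(19) = 7 = H
  K(10) - G(6) = 4 = E
  Y(24) - H(7) = 17 = R
  H(7) - P(15) = 18 = S
  J(9) - Q(16) = 19 = T
  T(19) - T(19) = 0 = A
  I(8) - G(6) = 2 = C
  R(17) - H(7) = 10 = K
Plaintext: CIPHERSTACK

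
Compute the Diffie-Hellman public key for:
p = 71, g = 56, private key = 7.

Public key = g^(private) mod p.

Step 1: A = g^a mod p = 56^7 mod 71.
  56^1 mod 71 = 56
  56^2 mod 71 = (56 * 56) mod 71 = 12
  56^3 mod 71 = (12 * 56) mod 71 = 33
  56^4 mod 71 = (33 * 56) mod 71 = 2
  56^5 mod 71 = (2 * 56) mod 71 = 41
  56^6 mod 71 = (41 * 56) mod 71 = 24
  56^7 mod 71 = (24 * 56) mod 71 = 66
Result: A = 66.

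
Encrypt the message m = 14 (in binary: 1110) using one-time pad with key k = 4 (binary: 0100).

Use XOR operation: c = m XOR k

Step 1: Write out the XOR operation bit by bit:
  Message: 1110
  Key:     0100
  XOR:     1010
Step 2: Convert to decimal: 1010 = 10.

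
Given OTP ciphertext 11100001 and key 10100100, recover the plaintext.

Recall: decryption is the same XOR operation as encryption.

Step 1: XOR ciphertext with key:
  Ciphertext: 11100001
  Key:        10100100
  XOR:        01000101
Step 2: Plaintext = 01000101 = 69 in decimal.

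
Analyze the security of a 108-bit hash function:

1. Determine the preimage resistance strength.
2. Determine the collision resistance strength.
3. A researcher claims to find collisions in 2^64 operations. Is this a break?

Step 1: Preimage resistance requires brute-force of 2^108 operations.
Step 2: Collision resistance (birthday bound) = 2^(108/2) = 2^54.
Step 3: The claimed attack costs 2^64 operations.
Step 4: Since 2^64 >= 2^54, the claimed attack is no faster than the generic birthday attack, so this does not break collision resistance.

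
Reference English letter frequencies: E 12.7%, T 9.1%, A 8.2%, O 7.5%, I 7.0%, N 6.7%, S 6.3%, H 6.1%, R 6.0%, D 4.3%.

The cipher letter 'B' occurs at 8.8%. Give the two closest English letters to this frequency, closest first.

Step 1: Observed frequency of 'B' is 8.8%.
Step 2: Compute distances to each reference frequency and sort:
  T (9.1%): difference = 0.3% <-- BEST
  A (8.2%): difference = 0.6% <-- RUNNER-UP
  O (7.5%): difference = 1.3%
  I (7.0%): difference = 1.8%
  N (6.7%): difference = 2.1%
Step 3: Most likely is 'T' (9.1%, diff 0.3%); second most likely is 'A' (8.2%, diff 0.6%).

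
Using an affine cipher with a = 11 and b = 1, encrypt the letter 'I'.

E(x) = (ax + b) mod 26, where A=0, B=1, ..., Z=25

Step 1: Convert 'I' to number: x = 8.
Step 2: E(8) = (11 * 8 + 1) mod 26 = 89 mod 26 = 11.
Step 3: Convert 11 back to letter: L.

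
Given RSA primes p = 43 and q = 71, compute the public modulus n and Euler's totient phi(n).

Step 1: n = p * q = 43 * 71 = 3053.
Step 2: phi(n) = (p-1)(q-1) = 42 * 70 = 2940.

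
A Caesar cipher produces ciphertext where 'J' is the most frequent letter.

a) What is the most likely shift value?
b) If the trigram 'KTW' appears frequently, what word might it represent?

Step 1: In English, 'E' is the most frequent letter (12.7%).
Step 2: The most frequent ciphertext letter is 'J' (position 9).
Step 3: Shift = (9 - 4) mod 26 = 5.
Step 4: Decrypt 'KTW' by shifting back 5:
  K -> F
  T -> O
  W -> R
Step 5: 'KTW' decrypts to 'FOR'.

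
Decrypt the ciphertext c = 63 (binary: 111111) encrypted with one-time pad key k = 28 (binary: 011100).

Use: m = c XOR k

Step 1: XOR ciphertext with key:
  Ciphertext: 111111
  Key:        011100
  XOR:        100011
Step 2: Plaintext = 100011 = 35 in decimal.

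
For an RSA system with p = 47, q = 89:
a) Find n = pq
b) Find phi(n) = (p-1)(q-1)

Step 1: n = p * q = 47 * 89 = 4183.
Step 2: phi(n) = (p-1)(q-1) = 46 * 88 = 4048.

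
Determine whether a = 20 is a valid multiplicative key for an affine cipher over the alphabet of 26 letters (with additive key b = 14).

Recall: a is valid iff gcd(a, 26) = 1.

Step 1: Compute gcd(20, 26).
Step 2: gcd(20, 26) = 2.
Since gcd = 2 != 1, 20 shares a common factor with 26, so it cannot be used.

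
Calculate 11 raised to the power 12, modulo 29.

Step 1: Compute 11^12 mod 29 step by step, reducing modulo 29 at each step.
  11^1 mod 29 = 11
  11^2 mod 29 = (11 * 11) mod 29 = 5
  11^3 mod 29 = (5 * 11) mod 29 = 26
  11^4 mod 29 = (26 * 11) mod 29 = 25
  11^5 mod 29 = (25 * 11) mod 29 = 14
  11^6 mod 29 = (14 * 11) mod 29 = 9
  11^7 mod 29 = (9 * 11) mod 29 = 12
  11^8 mod 29 = (12 * 11) mod 29 = 16
  11^9 mod 29 = (16 * 11) mod 29 = 2
  11^10 mod 29 = (2 * 11) mod 29 = 22
  11^11 mod 29 = (22 * 11) mod 29 = 10
  11^12 mod 29 = (10 * 11) mod 29 = 23
Step 2: Result = 23.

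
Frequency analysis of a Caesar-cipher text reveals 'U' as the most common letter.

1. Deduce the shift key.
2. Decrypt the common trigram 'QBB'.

Step 1: In English, 'E' is the most frequent letter (12.7%).
Step 2: The most frequent ciphertext letter is 'U' (position 20).
Step 3: Shift = (20 - 4) mod 26 = 16.
Step 4: Decrypt 'QBB' by shifting back 16:
  Q -> A
  B -> L
  B -> L
Step 5: 'QBB' decrypts to 'ALL'.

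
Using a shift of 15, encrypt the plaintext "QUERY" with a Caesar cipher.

Step 1: For each letter, shift forward by 15 positions (mod 26).
  Q (position 16) -> position (16+15) mod 26 = 5 -> F
  U (position 20) -> position (20+15) mod 26 = 9 -> J
  E (position 4) -> position (4+15) mod 26 = 19 -> T
  R (position 17) -> position (17+15) mod 26 = 6 -> G
  Y (position 24) -> position (24+15) mod 26 = 13 -> N
Result: FJTGN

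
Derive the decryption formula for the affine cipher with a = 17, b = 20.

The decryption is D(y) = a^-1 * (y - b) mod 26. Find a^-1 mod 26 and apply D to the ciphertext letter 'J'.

Step 1: Find a^-1, the modular inverse of 17 mod 26.
Step 2: We need 17 * a^-1 = 1 (mod 26).
Step 3: 17 * 23 = 391 = 15 * 26 + 1, so a^-1 = 23.
Step 4: D(y) = 23(y - 20) mod 26.
Step 5: Apply to 'J' (y = 9): D(9) = 23 * (9 - 20) mod 26 = 23 * -11 mod 26 = 7 -> 'H'.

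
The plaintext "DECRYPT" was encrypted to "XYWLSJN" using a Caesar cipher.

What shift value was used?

Step 1: Compare first letters: D (position 3) -> X (position 23).
Step 2: Shift = (23 - 3) mod 26 = 20.
The shift value is 20.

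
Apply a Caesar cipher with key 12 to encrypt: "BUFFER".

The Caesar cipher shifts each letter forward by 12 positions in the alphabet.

Step 1: For each letter, shift forward by 12 positions (mod 26).
  B (position 1) -> position (1+12) mod 26 = 13 -> N
  U (position 20) -> position (20+12) mod 26 = 6 -> G
  F (position 5) -> position (5+12) mod 26 = 17 -> R
  F (position 5) -> position (5+12) mod 26 = 17 -> R
  E (position 4) -> position (4+12) mod 26 = 16 -> Q
  R (position 17) -> position (17+12) mod 26 = 3 -> D
Result: NGRRQD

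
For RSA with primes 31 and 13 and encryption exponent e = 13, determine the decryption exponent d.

Step 1: n = 31 * 13 = 403.
Step 2: phi(n) = 30 * 12 = 360.
Step 3: Find d such that 13 * d = 1 (mod 360).
Step 4: d = 13^(-1) mod 360 = 277.
Verification: 13 * 277 = 3601 = 10 * 360 + 1.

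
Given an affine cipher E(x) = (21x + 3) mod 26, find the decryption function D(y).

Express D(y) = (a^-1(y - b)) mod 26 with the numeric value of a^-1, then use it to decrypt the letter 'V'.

Step 1: Find a^-1, the modular inverse of 21 mod 26.
Step 2: We need 21 * a^-1 = 1 (mod 26).
Step 3: 21 * 5 = 105 = 4 * 26 + 1, so a^-1 = 5.
Step 4: D(y) = 5(y - 3) mod 26.
Step 5: Apply to 'V' (y = 21): D(21) = 5 * (21 - 3) mod 26 = 5 * 18 mod 26 = 12 -> 'M'.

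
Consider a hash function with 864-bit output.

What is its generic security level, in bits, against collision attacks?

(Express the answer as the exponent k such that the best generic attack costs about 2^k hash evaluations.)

Step 1: The hash has a 864-bit output.
Step 2: Collision resistance means it should be infeasible to find any x != y with h(x) = h(y).
By the birthday bound, a generic collision search succeeds after about sqrt(2^864) = 2^(864/2) = 2^432 evaluations.
Step 3: Security level = 432 bits.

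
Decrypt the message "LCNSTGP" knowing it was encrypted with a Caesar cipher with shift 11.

Step 1: Reverse the shift by subtracting 11 from each letter position.
  L (position 11) -> position (11-11) mod 26 = 0 -> A
  C (position 2) -> position (2-11) mod 26 = 17 -> R
  N (position 13) -> position (13-11) mod 26 = 2 -> C
  S (position 18) -> position (18-11) mod 26 = 7 -> H
  T (position 19) -> position (19-11) mod 26 = 8 -> I
  G (position 6) -> position (6-11) mod 26 = 21 -> V
  P (position 15) -> position (15-11) mod 26 = 4 -> E
Decrypted message: ARCHIVE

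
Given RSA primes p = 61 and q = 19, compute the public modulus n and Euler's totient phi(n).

Step 1: n = p * q = 61 * 19 = 1159.
Step 2: phi(n) = (p-1)(q-1) = 60 * 18 = 1080.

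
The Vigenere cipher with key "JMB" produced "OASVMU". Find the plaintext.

Step 1: Extend key: JMBJMB
Step 2: Decrypt each letter (c - k) mod 26:
  O(14) - J(9) = (14-9) mod 26 = 5 = F
  A(0) - M(12) = (0-12) mod 26 = 14 = O
  S(18) - B(1) = (18-1) mod 26 = 17 = R
  V(21) - J(9) = (21-9) mod 26 = 12 = M
  M(12) - M(12) = (12-12) mod 26 = 0 = A
  U(20) - B(1) = (20-1) mod 26 = 19 = T
Plaintext: FORMAT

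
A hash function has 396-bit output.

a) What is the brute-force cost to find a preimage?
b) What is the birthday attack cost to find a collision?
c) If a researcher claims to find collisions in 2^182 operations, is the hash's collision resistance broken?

Step 1: Preimage resistance requires brute-force of 2^396 operations.
Step 2: Collision resistance (birthday bound) = 2^(396/2) = 2^198.
Step 3: The claimed attack costs 2^182 operations.
Step 4: Since 2^182 < 2^198, the claimed attack beats the generic birthday bound, so collision resistance is broken.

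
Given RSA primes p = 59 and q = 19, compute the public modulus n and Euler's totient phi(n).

Step 1: n = p * q = 59 * 19 = 1121.
Step 2: phi(n) = (p-1)(q-1) = 58 * 18 = 1044.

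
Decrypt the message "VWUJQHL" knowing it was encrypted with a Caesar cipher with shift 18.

Step 1: Reverse the shift by subtracting 18 from each letter position.
  V (position 21) -> position (21-18) mod 26 = 3 -> D
  W (position 22) -> position (22-18) mod 26 = 4 -> E
  U (position 20) -> position (20-18) mod 26 = 2 -> C
  J (position 9) -> position (9-18) mod 26 = 17 -> R
  Q (position 16) -> position (16-18) mod 26 = 24 -> Y
  H (position 7) -> position (7-18) mod 26 = 15 -> P
  L (position 11) -> position (11-18) mod 26 = 19 -> T
Decrypted message: DECRYPT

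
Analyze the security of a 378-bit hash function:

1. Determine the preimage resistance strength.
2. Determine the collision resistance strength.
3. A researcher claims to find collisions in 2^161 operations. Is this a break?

Step 1: Preimage resistance requires brute-force of 2^378 operations.
Step 2: Collision resistance (birthday bound) = 2^(378/2) = 2^189.
Step 3: The claimed attack costs 2^161 operations.
Step 4: Since 2^161 < 2^189, the claimed attack beats the generic birthday bound, so collision resistance is broken.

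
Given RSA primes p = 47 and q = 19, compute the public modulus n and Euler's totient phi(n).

Step 1: n = p * q = 47 * 19 = 893.
Step 2: phi(n) = (p-1)(q-1) = 46 * 18 = 828.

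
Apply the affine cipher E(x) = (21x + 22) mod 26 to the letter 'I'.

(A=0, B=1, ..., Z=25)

Step 1: Convert 'I' to number: x = 8.
Step 2: E(8) = (21 * 8 + 22) mod 26 = 190 mod 26 = 8.
Step 3: Convert 8 back to letter: I.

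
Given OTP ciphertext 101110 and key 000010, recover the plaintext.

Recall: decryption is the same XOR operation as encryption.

Step 1: XOR ciphertext with key:
  Ciphertext: 101110
  Key:        000010
  XOR:        101100
Step 2: Plaintext = 101100 = 44 in decimal.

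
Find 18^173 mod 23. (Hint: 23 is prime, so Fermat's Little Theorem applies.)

Step 1: Since 23 is prime, by Fermat's Little Theorem: 18^22 = 1 (mod 23).
Step 2: Reduce exponent: 173 mod 22 = 19.
Step 3: So 18^173 = 18^19 (mod 23).
Step 4: 18^19 mod 23 = 16.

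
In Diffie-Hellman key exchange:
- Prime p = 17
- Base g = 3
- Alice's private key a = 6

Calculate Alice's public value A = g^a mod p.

Step 1: A = g^a mod p = 3^6 mod 17.
  3^1 mod 17 = 3
  3^2 mod 17 = (3 * 3) mod 17 = 9
  3^3 mod 17 = (9 * 3) mod 17 = 10
  3^4 mod 17 = (10 * 3) mod 17 = 13
  3^5 mod 17 = (13 * 3) mod 17 = 5
  3^6 mod 17 = (5 * 3) mod 17 = 15
Result: A = 15.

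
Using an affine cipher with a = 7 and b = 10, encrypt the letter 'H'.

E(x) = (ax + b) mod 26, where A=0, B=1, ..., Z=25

Step 1: Convert 'H' to number: x = 7.
Step 2: E(7) = (7 * 7 + 10) mod 26 = 59 mod 26 = 7.
Step 3: Convert 7 back to letter: H.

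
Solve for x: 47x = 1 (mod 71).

Step 1: We need x such that 47 * x = 1 (mod 71).
Step 2: Using the extended Euclidean algorithm or trial:
  47 * 68 = 3196 = 45 * 71 + 1.
Step 3: Since 3196 mod 71 = 1, the inverse is x = 68.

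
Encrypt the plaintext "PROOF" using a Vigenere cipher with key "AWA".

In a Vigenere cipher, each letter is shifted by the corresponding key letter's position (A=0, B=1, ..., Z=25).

Step 1: Repeat key to match plaintext length:
  Plaintext: PROOF
  Key:       AWAAW
Step 2: Encrypt each letter:
  P(15) + A(0) = (15+0) mod 26 = 15 = P
  R(17) + W(22) = (17+22) mod 26 = 13 = N
  O(14) + A(0) = (14+0) mod 26 = 14 = O
  O(14) + A(0) = (14+0) mod 26 = 14 = O
  F(5) + W(22) = (5+22) mod 26 = 1 = B
Ciphertext: PNOOB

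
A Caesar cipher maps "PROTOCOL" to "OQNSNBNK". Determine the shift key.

Step 1: Compare first letters: P (position 15) -> O (position 14).
Step 2: Shift = (14 - 15) mod 26 = 25.
The shift value is 25.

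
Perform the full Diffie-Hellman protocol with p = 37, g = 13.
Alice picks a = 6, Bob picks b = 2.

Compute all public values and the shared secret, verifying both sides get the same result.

Step 1: A = g^a mod p = 13^6 mod 37 = 11.
Step 2: B = g^b mod p = 13^2 mod 37 = 21.
Step 3: Alice computes s = B^a mod p = 21^6 mod 37 = 10.
Step 4: Bob computes s = A^b mod p = 11^2 mod 37 = 10.
Both sides agree: shared secret = 10.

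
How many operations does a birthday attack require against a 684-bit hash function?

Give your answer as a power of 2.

Step 1: The birthday paradox gives collision probability ~50% after sqrt(2^n) = 2^(n/2) hashes.
Step 2: For 684-bit output: 2^(684/2) = 2^342.
Step 3: Approximately 2^342 hash computations needed.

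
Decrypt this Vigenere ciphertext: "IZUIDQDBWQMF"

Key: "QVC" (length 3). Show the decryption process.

Step 1: Key 'QVC' has length 3. Extended key: QVCQVCQVCQVC
Step 2: Decrypt each position:
  I(8) - Q(16) = 18 = S
  Z(25) - V(21) = 4 = E
  U(20) - C(2) = 18 = S
  I(8) - Q(16) = 18 = S
  D(3) - V(21) = 8 = I
  Q(16) - C(2) = 14 = O
  D(3) - Q(16) = 13 = N
  B(1) - V(21) = 6 = G
  W(22) - C(2) = 20 = U
  Q(16) - Q(16) = 0 = A
  M(12) - V(21) = 17 = R
  F(5) - C(2) = 3 = D
Plaintext: SESSIONGUARD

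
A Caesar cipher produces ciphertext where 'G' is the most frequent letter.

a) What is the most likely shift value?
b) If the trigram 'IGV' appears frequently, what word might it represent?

Step 1: In English, 'E' is the most frequent letter (12.7%).
Step 2: The most frequent ciphertext letter is 'G' (position 6).
Step 3: Shift = (6 - 4) mod 26 = 2.
Step 4: Decrypt 'IGV' by shifting back 2:
  I -> G
  G -> E
  V -> T
Step 5: 'IGV' decrypts to 'GET'.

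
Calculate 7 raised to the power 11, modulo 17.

Step 1: Compute 7^11 mod 17 step by step, reducing modulo 17 at each step.
  7^1 mod 17 = 7
  7^2 mod 17 = (7 * 7) mod 17 = 15
  7^3 mod 17 = (15 * 7) mod 17 = 3
  7^4 mod 17 = (3 * 7) mod 17 = 4
  7^5 mod 17 = (4 * 7) mod 17 = 11
  7^6 mod 17 = (11 * 7) mod 17 = 9
  7^7 mod 17 = (9 * 7) mod 17 = 12
  7^8 mod 17 = (12 * 7) mod 17 = 16
  7^9 mod 17 = (16 * 7) mod 17 = 10
  7^10 mod 17 = (10 * 7) mod 17 = 2
  7^11 mod 17 = (2 * 7) mod 17 = 14
Step 2: Result = 14.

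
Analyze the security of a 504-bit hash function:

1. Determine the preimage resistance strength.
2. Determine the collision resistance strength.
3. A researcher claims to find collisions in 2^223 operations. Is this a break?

Step 1: Preimage resistance requires brute-force of 2^504 operations.
Step 2: Collision resistance (birthday bound) = 2^(504/2) = 2^252.
Step 3: The claimed attack costs 2^223 operations.
Step 4: Since 2^223 < 2^252, the claimed attack beats the generic birthday bound, so collision resistance is broken.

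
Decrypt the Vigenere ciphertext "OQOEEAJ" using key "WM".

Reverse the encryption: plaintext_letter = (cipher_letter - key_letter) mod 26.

Step 1: Extend key: WMWMWMW
Step 2: Decrypt each letter (c - k) mod 26:
  O(14) - W(22) = (14-22) mod 26 = 18 = S
  Q(16) - M(12) = (16-12) mod 26 = 4 = E
  O(14) - W(22) = (14-22) mod 26 = 18 = S
  E(4) - M(12) = (4-12) mod 26 = 18 = S
  E(4) - W(22) = (4-22) mod 26 = 8 = I
  A(0) - M(12) = (0-12) mod 26 = 14 = O
  J(9) - W(22) = (9-22) mod 26 = 13 = N
Plaintext: SESSION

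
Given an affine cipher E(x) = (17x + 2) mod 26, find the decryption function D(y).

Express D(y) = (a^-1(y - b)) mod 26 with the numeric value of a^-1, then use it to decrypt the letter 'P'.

Step 1: Find a^-1, the modular inverse of 17 mod 26.
Step 2: We need 17 * a^-1 = 1 (mod 26).
Step 3: 17 * 23 = 391 = 15 * 26 + 1, so a^-1 = 23.
Step 4: D(y) = 23(y - 2) mod 26.
Step 5: Apply to 'P' (y = 15): D(15) = 23 * (15 - 2) mod 26 = 23 * 13 mod 26 = 13 -> 'N'.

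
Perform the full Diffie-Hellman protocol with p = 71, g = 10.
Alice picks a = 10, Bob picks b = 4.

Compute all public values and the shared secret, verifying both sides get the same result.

Step 1: A = g^a mod p = 10^10 mod 71 = 30.
Step 2: B = g^b mod p = 10^4 mod 71 = 60.
Step 3: Alice computes s = B^a mod p = 60^10 mod 71 = 32.
Step 4: Bob computes s = A^b mod p = 30^4 mod 71 = 32.
Both sides agree: shared secret = 32.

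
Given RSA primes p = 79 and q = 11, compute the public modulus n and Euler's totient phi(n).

Step 1: n = p * q = 79 * 11 = 869.
Step 2: phi(n) = (p-1)(q-1) = 78 * 10 = 780.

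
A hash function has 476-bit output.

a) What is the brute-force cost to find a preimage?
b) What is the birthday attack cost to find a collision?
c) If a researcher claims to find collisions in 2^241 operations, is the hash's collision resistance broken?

Step 1: Preimage resistance requires brute-force of 2^476 operations.
Step 2: Collision resistance (birthday bound) = 2^(476/2) = 2^238.
Step 3: The claimed attack costs 2^241 operations.
Step 4: Since 2^241 >= 2^238, the claimed attack is no faster than the generic birthday attack, so this does not break collision resistance.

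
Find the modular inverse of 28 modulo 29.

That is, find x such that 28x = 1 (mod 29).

Step 1: We need x such that 28 * x = 1 (mod 29).
Step 2: Using the extended Euclidean algorithm or trial:
  28 * 28 = 784 = 27 * 29 + 1.
Step 3: Since 784 mod 29 = 1, the inverse is x = 28.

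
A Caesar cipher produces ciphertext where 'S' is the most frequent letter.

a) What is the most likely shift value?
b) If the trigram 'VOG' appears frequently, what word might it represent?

Step 1: In English, 'E' is the most frequent letter (12.7%).
Step 2: The most frequent ciphertext letter is 'S' (position 18).
Step 3: Shift = (18 - 4) mod 26 = 14.
Step 4: Decrypt 'VOG' by shifting back 14:
  V -> H
  O -> A
  G -> S
Step 5: 'VOG' decrypts to 'HAS'.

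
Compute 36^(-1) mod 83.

Step 1: We need x such that 36 * x = 1 (mod 83).
Step 2: Using the extended Euclidean algorithm or trial:
  36 * 30 = 1080 = 13 * 83 + 1.
Step 3: Since 1080 mod 83 = 1, the inverse is x = 30.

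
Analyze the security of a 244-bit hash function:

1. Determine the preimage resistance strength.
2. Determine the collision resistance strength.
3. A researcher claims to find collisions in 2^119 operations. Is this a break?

Step 1: Preimage resistance requires brute-force of 2^244 operations.
Step 2: Collision resistance (birthday bound) = 2^(244/2) = 2^122.
Step 3: The claimed attack costs 2^119 operations.
Step 4: Since 2^119 < 2^122, the claimed attack beats the generic birthday bound, so collision resistance is broken.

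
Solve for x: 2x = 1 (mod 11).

Step 1: We need x such that 2 * x = 1 (mod 11).
Step 2: Using the extended Euclidean algorithm or trial:
  2 * 6 = 12 = 1 * 11 + 1.
Step 3: Since 12 mod 11 = 1, the inverse is x = 6.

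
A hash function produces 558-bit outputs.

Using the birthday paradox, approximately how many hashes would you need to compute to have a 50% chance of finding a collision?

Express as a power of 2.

Step 1: The birthday paradox gives collision probability ~50% after sqrt(2^n) = 2^(n/2) hashes.
Step 2: For 558-bit output: 2^(558/2) = 2^279.
Step 3: Approximately 2^279 hash computations needed.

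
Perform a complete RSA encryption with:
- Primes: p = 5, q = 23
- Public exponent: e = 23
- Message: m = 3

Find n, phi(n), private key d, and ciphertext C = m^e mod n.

Step 1: n = 5 * 23 = 115.
Step 2: phi(n) = (5-1)(23-1) = 4 * 22 = 88.
Step 3: Find d = 23^(-1) mod 88 = 23.
  Verify: 23 * 23 = 529 = 1 (mod 88).
Step 4: C = 3^23 mod 115 = 72.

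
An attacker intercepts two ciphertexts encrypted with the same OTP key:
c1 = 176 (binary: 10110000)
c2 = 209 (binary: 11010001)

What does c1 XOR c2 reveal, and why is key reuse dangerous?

Step 1: c1 XOR c2 = (m1 XOR k) XOR (m2 XOR k).
Step 2: By XOR associativity/commutativity: = m1 XOR m2 XOR k XOR k = m1 XOR m2.
Step 3: 10110000 XOR 11010001 = 01100001 = 97.
Step 4: The key cancels out! An attacker learns m1 XOR m2 = 97, revealing the relationship between plaintexts.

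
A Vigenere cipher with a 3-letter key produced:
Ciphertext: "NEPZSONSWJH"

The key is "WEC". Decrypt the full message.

Step 1: Key 'WEC' has length 3. Extended key: WECWECWECWE
Step 2: Decrypt each position:
  N(13) - W(22) = 17 = R
  E(4) - E(4) = 0 = A
  P(15) - C(2) = 13 = N
  Z(25) - W(22) = 3 = D
  S(18) - E(4) = 14 = O
  O(14) - C(2) = 12 = M
  N(13) - W(22) = 17 = R
  S(18) - E(4) = 14 = O
  W(22) - C(2) = 20 = U
  J(9) - W(22) = 13 = N
  H(7) - E(4) = 3 = D
Plaintext: RANDOMROUND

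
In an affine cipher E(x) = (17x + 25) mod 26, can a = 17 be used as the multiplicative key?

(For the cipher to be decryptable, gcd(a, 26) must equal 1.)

Step 1: Compute gcd(17, 26).
Step 2: gcd(17, 26) = 1.
Since gcd = 1, 17 is coprime with 26, so it is a valid key.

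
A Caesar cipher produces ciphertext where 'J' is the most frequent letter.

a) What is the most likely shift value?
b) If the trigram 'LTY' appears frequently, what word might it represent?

Step 1: In English, 'E' is the most frequent letter (12.7%).
Step 2: The most frequent ciphertext letter is 'J' (position 9).
Step 3: Shift = (9 - 4) mod 26 = 5.
Step 4: Decrypt 'LTY' by shifting back 5:
  L -> G
  T -> O
  Y -> T
Step 5: 'LTY' decrypts to 'GOT'.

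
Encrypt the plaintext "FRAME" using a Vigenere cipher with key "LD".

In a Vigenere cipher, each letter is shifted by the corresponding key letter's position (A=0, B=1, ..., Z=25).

Step 1: Repeat key to match plaintext length:
  Plaintext: FRAME
  Key:       LDLDL
Step 2: Encrypt each letter:
  F(5) + L(11) = (5+11) mod 26 = 16 = Q
  R(17) + D(3) = (17+3) mod 26 = 20 = U
  A(0) + L(11) = (0+11) mod 26 = 11 = L
  M(12) + D(3) = (12+3) mod 26 = 15 = P
  E(4) + L(11) = (4+11) mod 26 = 15 = P
Ciphertext: QULPP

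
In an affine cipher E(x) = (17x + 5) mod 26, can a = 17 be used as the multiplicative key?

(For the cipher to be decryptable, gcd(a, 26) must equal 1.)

Step 1: Compute gcd(17, 26).
Step 2: gcd(17, 26) = 1.
Since gcd = 1, 17 is coprime with 26, so it is a valid key.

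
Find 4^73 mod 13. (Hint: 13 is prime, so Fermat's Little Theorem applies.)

Step 1: Since 13 is prime, by Fermat's Little Theorem: 4^12 = 1 (mod 13).
Step 2: Reduce exponent: 73 mod 12 = 1.
Step 3: So 4^73 = 4^1 (mod 13).
Step 4: 4^1 mod 13 = 4.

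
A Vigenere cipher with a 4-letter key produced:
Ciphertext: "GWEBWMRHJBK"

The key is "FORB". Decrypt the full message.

Step 1: Key 'FORB' has length 4. Extended key: FORBFORBFOR
Step 2: Decrypt each position:
  G(6) - F(5) = 1 = B
  W(22) - O(14) = 8 = I
  E(4) - R(17) = 13 = N
  B(1) - B(1) = 0 = A
  W(22) - F(5) = 17 = R
  M(12) - O(14) = 24 = Y
  R(17) - R(17) = 0 = A
  H(7) - B(1) = 6 = G
  J(9) - F(5) = 4 = E
  B(1) - O(14) = 13 = N
  K(10) - R(17) = 19 = T
Plaintext: BINARYAGENT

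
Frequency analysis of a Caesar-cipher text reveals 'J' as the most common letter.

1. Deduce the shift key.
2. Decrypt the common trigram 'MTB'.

Step 1: In English, 'E' is the most frequent letter (12.7%).
Step 2: The most frequent ciphertext letter is 'J' (position 9).
Step 3: Shift = (9 - 4) mod 26 = 5.
Step 4: Decrypt 'MTB' by shifting back 5:
  M -> H
  T -> O
  B -> W
Step 5: 'MTB' decrypts to 'HOW'.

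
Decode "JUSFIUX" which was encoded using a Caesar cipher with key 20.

Step 1: Reverse the shift by subtracting 20 from each letter position.
  J (position 9) -> position (9-20) mod 26 = 15 -> P
  U (position 20) -> position (20-20) mod 26 = 0 -> A
  S (position 18) -> position (18-20) mod 26 = 24 -> Y
  F (position 5) -> position (5-20) mod 26 = 11 -> L
  I (position 8) -> position (8-20) mod 26 = 14 -> O
  U (position 20) -> position (20-20) mod 26 = 0 -> A
  X (position 23) -> position (23-20) mod 26 = 3 -> D
Decrypted message: PAYLOAD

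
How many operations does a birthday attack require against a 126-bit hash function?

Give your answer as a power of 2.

Step 1: The birthday paradox gives collision probability ~50% after sqrt(2^n) = 2^(n/2) hashes.
Step 2: For 126-bit output: 2^(126/2) = 2^63.
Step 3: Approximately 2^63 hash computations needed.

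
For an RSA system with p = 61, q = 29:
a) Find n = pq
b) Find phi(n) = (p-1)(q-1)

Step 1: n = p * q = 61 * 29 = 1769.
Step 2: phi(n) = (p-1)(q-1) = 60 * 28 = 1680.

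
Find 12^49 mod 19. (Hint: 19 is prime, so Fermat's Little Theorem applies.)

Step 1: Since 19 is prime, by Fermat's Little Theorem: 12^18 = 1 (mod 19).
Step 2: Reduce exponent: 49 mod 18 = 13.
Step 3: So 12^49 = 12^13 (mod 19).
Step 4: 12^13 mod 19 = 12.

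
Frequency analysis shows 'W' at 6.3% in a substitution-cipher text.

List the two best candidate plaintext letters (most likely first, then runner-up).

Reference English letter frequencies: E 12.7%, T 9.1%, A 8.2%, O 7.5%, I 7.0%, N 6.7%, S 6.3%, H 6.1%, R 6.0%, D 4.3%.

Step 1: Observed frequency of 'W' is 6.3%.
Step 2: Compute distances to each reference frequency and sort:
  S (6.3%): difference = 0.0% <-- BEST
  H (6.1%): difference = 0.2% <-- RUNNER-UP
  R (6.0%): difference = 0.3%
  N (6.7%): difference = 0.4%
  I (7.0%): difference = 0.7%
Step 3: Most likely is 'S' (6.3%, diff 0.0%); second most likely is 'H' (6.1%, diff 0.2%).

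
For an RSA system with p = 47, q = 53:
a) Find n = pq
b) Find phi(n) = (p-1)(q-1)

Step 1: n = p * q = 47 * 53 = 2491.
Step 2: phi(n) = (p-1)(q-1) = 46 * 52 = 2392.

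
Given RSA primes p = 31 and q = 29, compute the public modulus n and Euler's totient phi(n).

Step 1: n = p * q = 31 * 29 = 899.
Step 2: phi(n) = (p-1)(q-1) = 30 * 28 = 840.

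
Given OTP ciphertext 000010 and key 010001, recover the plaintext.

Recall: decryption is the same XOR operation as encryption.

Step 1: XOR ciphertext with key:
  Ciphertext: 000010
  Key:        010001
  XOR:        010011
Step 2: Plaintext = 010011 = 19 in decimal.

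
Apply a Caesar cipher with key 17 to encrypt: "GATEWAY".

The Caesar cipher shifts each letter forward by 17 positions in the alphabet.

Step 1: For each letter, shift forward by 17 positions (mod 26).
  G (position 6) -> position (6+17) mod 26 = 23 -> X
  A (position 0) -> position (0+17) mod 26 = 17 -> R
  T (position 19) -> position (19+17) mod 26 = 10 -> K
  E (position 4) -> position (4+17) mod 26 = 21 -> V
  W (position 22) -> position (22+17) mod 26 = 13 -> N
  A (position 0) -> position (0+17) mod 26 = 17 -> R
  Y (position 24) -> position (24+17) mod 26 = 15 -> P
Result: XRKVNRP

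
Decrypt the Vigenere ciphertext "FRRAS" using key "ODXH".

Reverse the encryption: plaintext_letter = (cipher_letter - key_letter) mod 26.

Step 1: Extend key: ODXHO
Step 2: Decrypt each letter (c - k) mod 26:
  F(5) - O(14) = (5-14) mod 26 = 17 = R
  R(17) - D(3) = (17-3) mod 26 = 14 = O
  R(17) - X(23) = (17-23) mod 26 = 20 = U
  A(0) - H(7) = (0-7) mod 26 = 19 = T
  S(18) - O(14) = (18-14) mod 26 = 4 = E
Plaintext: ROUTE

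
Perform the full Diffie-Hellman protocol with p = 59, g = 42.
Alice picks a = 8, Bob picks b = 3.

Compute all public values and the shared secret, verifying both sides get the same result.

Step 1: A = g^a mod p = 42^8 mod 59 = 57.
Step 2: B = g^b mod p = 42^3 mod 59 = 43.
Step 3: Alice computes s = B^a mod p = 43^8 mod 59 = 51.
Step 4: Bob computes s = A^b mod p = 57^3 mod 59 = 51.
Both sides agree: shared secret = 51.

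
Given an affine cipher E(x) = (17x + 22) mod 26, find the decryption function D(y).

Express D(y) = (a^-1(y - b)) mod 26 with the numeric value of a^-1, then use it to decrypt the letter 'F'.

Step 1: Find a^-1, the modular inverse of 17 mod 26.
Step 2: We need 17 * a^-1 = 1 (mod 26).
Step 3: 17 * 23 = 391 = 15 * 26 + 1, so a^-1 = 23.
Step 4: D(y) = 23(y - 22) mod 26.
Step 5: Apply to 'F' (y = 5): D(5) = 23 * (5 - 22) mod 26 = 23 * -17 mod 26 = 25 -> 'Z'.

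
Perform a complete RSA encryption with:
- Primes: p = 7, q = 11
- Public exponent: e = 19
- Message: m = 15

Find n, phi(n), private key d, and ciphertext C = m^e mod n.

Step 1: n = 7 * 11 = 77.
Step 2: phi(n) = (7-1)(11-1) = 6 * 10 = 60.
Step 3: Find d = 19^(-1) mod 60 = 19.
  Verify: 19 * 19 = 361 = 1 (mod 60).
Step 4: C = 15^19 mod 77 = 36.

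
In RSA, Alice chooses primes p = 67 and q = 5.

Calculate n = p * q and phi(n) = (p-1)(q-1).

Step 1: n = p * q = 67 * 5 = 335.
Step 2: phi(n) = (p-1)(q-1) = 66 * 4 = 264.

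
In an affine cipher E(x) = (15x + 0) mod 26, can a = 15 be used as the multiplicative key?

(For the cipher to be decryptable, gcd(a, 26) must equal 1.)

Step 1: Compute gcd(15, 26).
Step 2: gcd(15, 26) = 1.
Since gcd = 1, 15 is coprime with 26, so it is a valid key.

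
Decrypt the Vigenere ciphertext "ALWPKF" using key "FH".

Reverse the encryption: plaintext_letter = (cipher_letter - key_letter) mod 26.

Step 1: Extend key: FHFHFH
Step 2: Decrypt each letter (c - k) mod 26:
  A(0) - F(5) = (0-5) mod 26 = 21 = V
  L(11) - H(7) = (11-7) mod 26 = 4 = E
  W(22) - F(5) = (22-5) mod 26 = 17 = R
  P(15) - H(7) = (15-7) mod 26 = 8 = I
  K(10) - F(5) = (10-5) mod 26 = 5 = F
  F(5) - H(7) = (5-7) mod 26 = 24 = Y
Plaintext: VERIFY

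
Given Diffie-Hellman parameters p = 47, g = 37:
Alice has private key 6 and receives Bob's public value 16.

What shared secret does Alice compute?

Step 1: s = B^a mod p = 16^6 mod 47.
  16^1 mod 47 = 16
  16^2 mod 47 = (16 * 16) mod 47 = 21
  16^3 mod 47 = (21 * 16) mod 47 = 7
  16^4 mod 47 = (7 * 16) mod 47 = 18
  16^5 mod 47 = (18 * 16) mod 47 = 6
  16^6 mod 47 = (6 * 16) mod 47 = 2
Result: shared secret = 2.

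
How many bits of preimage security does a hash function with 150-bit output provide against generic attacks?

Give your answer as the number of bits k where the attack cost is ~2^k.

Step 1: The hash has a 150-bit output.
Step 2: Preimage resistance means: given a digest h(x), it should be infeasible to find any input that hashes to it.
With a 150-bit output there are 2^150 possible digests, so a generic brute-force preimage search costs about 2^150 evaluations.
Step 3: Security level = 150 bits.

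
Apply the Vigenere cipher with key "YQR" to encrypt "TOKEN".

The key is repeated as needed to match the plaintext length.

Step 1: Repeat key to match plaintext length:
  Plaintext: TOKEN
  Key:       YQRYQ
Step 2: Encrypt each letter:
  T(19) + Y(24) = (19+24) mod 26 = 17 = R
  O(14) + Q(16) = (14+16) mod 26 = 4 = E
  K(10) + R(17) = (10+17) mod 26 = 1 = B
  E(4) + Y(24) = (4+24) mod 26 = 2 = C
  N(13) + Q(16) = (13+16) mod 26 = 3 = D
Ciphertext: REBCD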